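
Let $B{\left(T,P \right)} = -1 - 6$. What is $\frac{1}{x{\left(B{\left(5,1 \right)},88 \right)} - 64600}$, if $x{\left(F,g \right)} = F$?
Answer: $- \frac{1}{64607} \approx -1.5478 \cdot 10^{-5}$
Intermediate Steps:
$B{\left(T,P \right)} = -7$
$\frac{1}{x{\left(B{\left(5,1 \right)},88 \right)} - 64600} = \frac{1}{-7 - 64600} = \frac{1}{-64607} = - \frac{1}{64607}$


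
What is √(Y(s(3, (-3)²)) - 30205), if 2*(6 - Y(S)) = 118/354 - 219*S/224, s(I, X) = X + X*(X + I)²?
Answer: I*√834336195/168 ≈ 171.93*I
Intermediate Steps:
s(I, X) = X + X*(I + X)²
Y(S) = 35/6 + 219*S/448 (Y(S) = 6 - (118/354 - 219*S/224)/2 = 6 - (118*(1/354) - 219*S/224)/2 = 6 - (⅓ - 219*S/224)/2 = 6 + (-⅙ + 219*S/448) = 35/6 + 219*S/448)
√(Y(s(3, (-3)²)) - 30205) = √((35/6 + 219*((-3)²*(1 + (3 + (-3)²)²))/448) - 30205) = √((35/6 + 219*(9*(1 + (3 + 9)²))/448) - 30205) = √((35/6 + 219*(9*(1 + 12²))/448) - 30205) = √((35/6 + 219*(9*(1 + 144))/448) - 30205) = √((35/6 + 219*(9*145)/448) - 30205) = √((35/6 + (219/448)*1305) - 30205) = √((35/6 + 285795/448) - 30205) = √(865225/1344 - 30205) = √(-39730295/1344) = I*√834336195/168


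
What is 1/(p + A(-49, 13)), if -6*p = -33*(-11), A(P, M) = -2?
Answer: -2/125 ≈ -0.016000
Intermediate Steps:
p = -121/2 (p = -(-11)*(-11)/2 = -⅙*363 = -121/2 ≈ -60.500)
1/(p + A(-49, 13)) = 1/(-121/2 - 2) = 1/(-125/2) = -2/125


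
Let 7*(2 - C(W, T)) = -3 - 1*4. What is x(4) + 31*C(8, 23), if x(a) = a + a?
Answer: 101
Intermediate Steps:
C(W, T) = 3 (C(W, T) = 2 - (-3 - 1*4)/7 = 2 - (-3 - 4)/7 = 2 - ⅐*(-7) = 2 + 1 = 3)
x(a) = 2*a
x(4) + 31*C(8, 23) = 2*4 + 31*3 = 8 + 93 = 101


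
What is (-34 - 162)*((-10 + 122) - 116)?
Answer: 784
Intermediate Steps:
(-34 - 162)*((-10 + 122) - 116) = -196*(112 - 116) = -196*(-4) = 784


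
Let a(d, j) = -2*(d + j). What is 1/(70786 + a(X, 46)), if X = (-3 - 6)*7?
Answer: 1/70820 ≈ 1.4120e-5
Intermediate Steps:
X = -63 (X = -9*7 = -63)
a(d, j) = -2*d - 2*j
1/(70786 + a(X, 46)) = 1/(70786 + (-2*(-63) - 2*46)) = 1/(70786 + (126 - 92)) = 1/(70786 + 34) = 1/70820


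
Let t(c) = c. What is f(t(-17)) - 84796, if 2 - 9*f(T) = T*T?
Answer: -763451/9 ≈ -84828.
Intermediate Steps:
f(T) = 2/9 - T²/9 (f(T) = 2/9 - T*T/9 = 2/9 - T²/9)
f(t(-17)) - 84796 = (2/9 - ⅑*(-17)²) - 84796 = (2/9 - ⅑*289) - 84796 = (2/9 - 289/9) - 84796 = -287/9 - 84796 = -763451/9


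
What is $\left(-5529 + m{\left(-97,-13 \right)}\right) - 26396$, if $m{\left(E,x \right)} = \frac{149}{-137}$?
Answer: $- \frac{4373874}{137} \approx -31926.0$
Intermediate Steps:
$m{\left(E,x \right)} = - \frac{149}{137}$ ($m{\left(E,x \right)} = 149 \left(- \frac{1}{137}\right) = - \frac{149}{137}$)
$\left(-5529 + m{\left(-97,-13 \right)}\right) - 26396 = \left(-5529 - \frac{149}{137}\right) - 26396 = - \frac{757622}{137} - 26396 = - \frac{4373874}{137}$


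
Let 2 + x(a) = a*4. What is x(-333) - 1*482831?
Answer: -484165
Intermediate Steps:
x(a) = -2 + 4*a (x(a) = -2 + a*4 = -2 + 4*a)
x(-333) - 1*482831 = (-2 + 4*(-333)) - 1*482831 = (-2 - 1332) - 482831 = -1334 - 482831 = -484165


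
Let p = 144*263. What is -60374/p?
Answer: -30187/18936 ≈ -1.5942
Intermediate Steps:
p = 37872
-60374/p = -60374/37872 = -60374*1/37872 = -30187/18936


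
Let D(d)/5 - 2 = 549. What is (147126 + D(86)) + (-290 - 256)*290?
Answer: -8459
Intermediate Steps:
D(d) = 2755 (D(d) = 10 + 5*549 = 10 + 2745 = 2755)
(147126 + D(86)) + (-290 - 256)*290 = (147126 + 2755) + (-290 - 256)*290 = 149881 - 546*290 = 149881 - 158340 = -8459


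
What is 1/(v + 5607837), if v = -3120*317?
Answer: 1/4618797 ≈ 2.1651e-7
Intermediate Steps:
v = -989040
1/(v + 5607837) = 1/(-989040 + 5607837) = 1/4618797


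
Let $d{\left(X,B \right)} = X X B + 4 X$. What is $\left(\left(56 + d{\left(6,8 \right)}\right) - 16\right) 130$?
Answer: $45760$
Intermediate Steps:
$d{\left(X,B \right)} = 4 X + B X^{2}$ ($d{\left(X,B \right)} = X^{2} B + 4 X = B X^{2} + 4 X = 4 X + B X^{2}$)
$\left(\left(56 + d{\left(6,8 \right)}\right) - 16\right) 130 = \left(\left(56 + 6 \left(4 + 8 \cdot 6\right)\right) - 16\right) 130 = \left(\left(56 + 6 \left(4 + 48\right)\right) + \left(-17 + 1\right)\right) 130 = \left(\left(56 + 6 \cdot 52\right) - 16\right) 130 = \left(\left(56 + 312\right) - 16\right) 130 = \left(368 - 16\right) 130 = 352 \cdot 130 = 45760$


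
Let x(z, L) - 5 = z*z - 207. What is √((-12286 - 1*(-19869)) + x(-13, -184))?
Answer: 5*√302 ≈ 86.891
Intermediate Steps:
x(z, L) = -202 + z² (x(z, L) = 5 + (z*z - 207) = 5 + (z² - 207) = 5 + (-207 + z²) = -202 + z²)
√((-12286 - 1*(-19869)) + x(-13, -184)) = √((-12286 - 1*(-19869)) + (-202 + (-13)²)) = √((-12286 + 19869) + (-202 + 169)) = √(7583 - 33) = √7550 = 5*√302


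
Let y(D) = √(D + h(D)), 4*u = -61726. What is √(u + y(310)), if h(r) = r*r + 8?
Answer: √(-61726 + 4*√96418)/2 ≈ 122.97*I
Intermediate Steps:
u = -30863/2 (u = (¼)*(-61726) = -30863/2 ≈ -15432.)
h(r) = 8 + r² (h(r) = r² + 8 = 8 + r²)
y(D) = √(8 + D + D²) (y(D) = √(D + (8 + D²)) = √(8 + D + D²))
√(u + y(310)) = √(-30863/2 + √(8 + 310 + 310²)) = √(-30863/2 + √(8 + 310 + 96100)) = √(-30863/2 + √96418)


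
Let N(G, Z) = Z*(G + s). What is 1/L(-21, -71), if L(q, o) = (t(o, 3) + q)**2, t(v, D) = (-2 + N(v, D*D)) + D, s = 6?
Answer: 1/366025 ≈ 2.7321e-6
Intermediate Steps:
N(G, Z) = Z*(6 + G) (N(G, Z) = Z*(G + 6) = Z*(6 + G))
t(v, D) = -2 + D + D**2*(6 + v) (t(v, D) = (-2 + (D*D)*(6 + v)) + D = (-2 + D**2*(6 + v)) + D = -2 + D + D**2*(6 + v))
L(q, o) = (55 + q + 9*o)**2 (L(q, o) = ((-2 + 3 + 3**2*(6 + o)) + q)**2 = ((-2 + 3 + 9*(6 + o)) + q)**2 = ((-2 + 3 + (54 + 9*o)) + q)**2 = ((55 + 9*o) + q)**2 = (55 + q + 9*o)**2)
1/L(-21, -71) = 1/((55 - 21 + 9*(-71))**2) = 1/((55 - 21 - 639)**2) = 1/((-605)**2) = 1/366025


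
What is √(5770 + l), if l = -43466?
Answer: 8*I*√589 ≈ 194.15*I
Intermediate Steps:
√(5770 + l) = √(5770 - 43466) = √(-37696) = 8*I*√589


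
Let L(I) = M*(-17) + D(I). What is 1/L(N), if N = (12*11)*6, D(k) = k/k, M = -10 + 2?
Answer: 1/137 ≈ 0.0072993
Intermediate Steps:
M = -8
D(k) = 1
N = 792 (N = 132*6 = 792)
L(I) = 137 (L(I) = -8*(-17) + 1 = 136 + 1 = 137)
1/L(N) = 1/137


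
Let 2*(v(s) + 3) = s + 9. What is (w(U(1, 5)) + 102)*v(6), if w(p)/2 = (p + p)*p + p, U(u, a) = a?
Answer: 954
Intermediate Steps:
w(p) = 2*p + 4*p**2 (w(p) = 2*((p + p)*p + p) = 2*((2*p)*p + p) = 2*(2*p**2 + p) = 2*(p + 2*p**2) = 2*p + 4*p**2)
v(s) = 3/2 + s/2 (v(s) = -3 + (s + 9)/2 = -3 + (9 + s)/2 = -3 + (9/2 + s/2) = 3/2 + s/2)
(w(U(1, 5)) + 102)*v(6) = (2*5*(1 + 2*5) + 102)*(3/2 + (1/2)*6) = (2*5*(1 + 10) + 102)*(3/2 + 3) = (2*5*11 + 102)*(9/2) = (110 + 102)*(9/2) = 212*(9/2) = 954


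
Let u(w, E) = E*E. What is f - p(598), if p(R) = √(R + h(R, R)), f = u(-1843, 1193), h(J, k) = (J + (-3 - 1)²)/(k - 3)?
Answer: 1423249 - 2*√53018070/595 ≈ 1.4232e+6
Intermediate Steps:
u(w, E) = E²
h(J, k) = (16 + J)/(-3 + k) (h(J, k) = (J + (-4)²)/(-3 + k) = (J + 16)/(-3 + k) = (16 + J)/(-3 + k))
f = 1423249 (f = 1193² = 1423249)
p(R) = √(R + (16 + R)/(-3 + R))
f - p(598) = 1423249 - √((16 + 598 + 598*(-3 + 598))/(-3 + 598)) = 1423249 - √((16 + 598 + 598*595)/595) = 1423249 - √((16 + 598 + 355810)/595) = 1423249 - √((1/595)*356424) = 1423249 - √(356424/595) = 1423249 - 2*√53018070/595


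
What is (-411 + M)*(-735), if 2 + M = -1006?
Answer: 1042965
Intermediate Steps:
M = -1008 (M = -2 - 1006 = -1008)
(-411 + M)*(-735) = (-411 - 1008)*(-735) = -1419*(-735) = 1042965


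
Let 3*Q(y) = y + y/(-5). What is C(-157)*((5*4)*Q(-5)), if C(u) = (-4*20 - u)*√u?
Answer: -6160*I*√157/3 ≈ -25728.0*I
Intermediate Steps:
C(u) = √u*(-80 - u) (C(u) = (-80 - u)*√u = √u*(-80 - u))
Q(y) = 4*y/15 (Q(y) = (y + y/(-5))/3 = (y + y*(-⅕))/3 = (y - y/5)/3 = (4*y/5)/3 = 4*y/15)
C(-157)*((5*4)*Q(-5)) = (√(-157)*(-80 - 1*(-157)))*((5*4)*((4/15)*(-5))) = ((I*√157)*(-80 + 157))*(20*(-4/3)) = ((I*√157)*77)*(-80/3) = (77*I*√157)*(-80/3) = -6160*I*√157/3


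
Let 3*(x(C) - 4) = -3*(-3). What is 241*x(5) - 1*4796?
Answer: -3109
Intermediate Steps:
x(C) = 7 (x(C) = 4 + (-3*(-3))/3 = 4 + (-1*(-9))/3 = 4 + (1/3)*9 = 4 + 3 = 7)
241*x(5) - 1*4796 = 241*7 - 1*4796 = 1687 - 4796 = -3109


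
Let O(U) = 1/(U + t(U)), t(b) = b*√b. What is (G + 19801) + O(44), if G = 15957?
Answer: 67654135/1892 + √11/946 ≈ 35758.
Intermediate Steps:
t(b) = b^(3/2)
O(U) = 1/(U + U^(3/2))
(G + 19801) + O(44) = (15957 + 19801) + 1/(44 + 44^(3/2)) = 35758 + 1/(44 + 88*√11)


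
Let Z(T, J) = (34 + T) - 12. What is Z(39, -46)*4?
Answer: 244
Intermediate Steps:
Z(T, J) = 22 + T
Z(39, -46)*4 = (22 + 39)*4 = 61*4 = 244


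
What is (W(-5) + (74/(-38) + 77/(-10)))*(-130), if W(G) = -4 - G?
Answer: 21359/19 ≈ 1124.2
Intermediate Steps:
(W(-5) + (74/(-38) + 77/(-10)))*(-130) = ((-4 - 1*(-5)) + (74/(-38) + 77/(-10)))*(-130) = ((-4 + 5) + (74*(-1/38) + 77*(-⅒)))*(-130) = (1 + (-37/19 - 77/10))*(-130) = (1 - 1833/190)*(-130) = -1643/190*(-130) = 21359/19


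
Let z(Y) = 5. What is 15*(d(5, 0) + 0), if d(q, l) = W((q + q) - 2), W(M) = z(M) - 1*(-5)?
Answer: 150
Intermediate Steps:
W(M) = 10 (W(M) = 5 - 1*(-5) = 5 + 5 = 10)
d(q, l) = 10
15*(d(5, 0) + 0) = 15*(10 + 0) = 15*10 = 150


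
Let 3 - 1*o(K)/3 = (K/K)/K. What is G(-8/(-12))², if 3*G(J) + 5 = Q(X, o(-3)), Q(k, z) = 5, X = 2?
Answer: 0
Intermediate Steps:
o(K) = 9 - 3/K (o(K) = 9 - 3*K/K/K = 9 - 3/K)
G(J) = 0 (G(J) = -5/3 + (⅓)*5 = -5/3 + 5/3 = 0)
G(-8/(-12))² = 0² = 0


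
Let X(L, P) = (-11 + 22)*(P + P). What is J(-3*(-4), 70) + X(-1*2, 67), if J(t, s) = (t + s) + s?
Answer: 1626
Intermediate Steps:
J(t, s) = t + 2*s (J(t, s) = (s + t) + s = t + 2*s)
X(L, P) = 22*P (X(L, P) = 11*(2*P) = 22*P)
J(-3*(-4), 70) + X(-1*2, 67) = (-3*(-4) + 2*70) + 22*67 = (12 + 140) + 1474 = 152 + 1474 = 1626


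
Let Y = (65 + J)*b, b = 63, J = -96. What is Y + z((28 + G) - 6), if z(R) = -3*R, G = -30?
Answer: -1929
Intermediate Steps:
Y = -1953 (Y = (65 - 96)*63 = -31*63 = -1953)
Y + z((28 + G) - 6) = -1953 - 3*((28 - 30) - 6) = -1953 - 3*(-2 - 6) = -1953 - 3*(-8) = -1953 + 24 = -1929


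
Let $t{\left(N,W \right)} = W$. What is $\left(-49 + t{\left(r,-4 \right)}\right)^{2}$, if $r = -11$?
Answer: $2809$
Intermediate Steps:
$\left(-49 + t{\left(r,-4 \right)}\right)^{2} = \left(-49 - 4\right)^{2} = \left(-53\right)^{2} = 2809$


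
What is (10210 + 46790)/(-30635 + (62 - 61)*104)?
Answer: -19000/10177 ≈ -1.8670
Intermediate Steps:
(10210 + 46790)/(-30635 + (62 - 61)*104) = 57000/(-30635 + 1*104) = 57000/(-30635 + 104) = 57000/(-30531) = 57000*(-1/30531) = -19000/10177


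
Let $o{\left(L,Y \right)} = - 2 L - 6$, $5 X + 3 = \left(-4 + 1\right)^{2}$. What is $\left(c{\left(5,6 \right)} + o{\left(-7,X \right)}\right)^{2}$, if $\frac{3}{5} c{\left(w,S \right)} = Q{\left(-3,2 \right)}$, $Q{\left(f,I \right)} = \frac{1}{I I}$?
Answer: $\frac{10201}{144} \approx 70.84$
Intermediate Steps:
$Q{\left(f,I \right)} = \frac{1}{I^{2}}$
$c{\left(w,S \right)} = \frac{5}{12}$ ($c{\left(w,S \right)} = \frac{5}{3 \cdot 4} = \frac{5}{3} \cdot \frac{1}{4} = \frac{5}{12}$)
$X = \frac{6}{5}$ ($X = - \frac{3}{5} + \frac{\left(-4 + 1\right)^{2}}{5} = - \frac{3}{5} + \frac{\left(-3\right)^{2}}{5} = - \frac{3}{5} + \frac{1}{5} \cdot 9 = - \frac{3}{5} + \frac{9}{5} = \frac{6}{5} \approx 1.2$)
$o{\left(L,Y \right)} = -6 - 2 L$ ($o{\left(L,Y \right)} = - 2 L - 6 = -6 - 2 L$)
$\left(c{\left(5,6 \right)} + o{\left(-7,X \right)}\right)^{2} = \left(\frac{5}{12} - -8\right)^{2} = \left(\frac{5}{12} + \left(-6 + 14\right)\right)^{2} = \left(\frac{5}{12} + 8\right)^{2} = \left(\frac{101}{12}\right)^{2} = \frac{10201}{144}$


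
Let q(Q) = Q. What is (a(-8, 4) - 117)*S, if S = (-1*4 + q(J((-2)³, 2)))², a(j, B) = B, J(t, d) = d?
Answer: -452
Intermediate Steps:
S = 4 (S = (-1*4 + 2)² = (-4 + 2)² = (-2)² = 4)
(a(-8, 4) - 117)*S = (4 - 117)*4 = -113*4 = -452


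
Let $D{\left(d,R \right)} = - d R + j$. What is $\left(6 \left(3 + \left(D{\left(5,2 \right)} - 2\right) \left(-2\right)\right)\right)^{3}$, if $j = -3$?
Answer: $7762392$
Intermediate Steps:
$D{\left(d,R \right)} = -3 - R d$ ($D{\left(d,R \right)} = - d R - 3 = - R d - 3 = -3 - R d$)
$\left(6 \left(3 + \left(D{\left(5,2 \right)} - 2\right) \left(-2\right)\right)\right)^{3} = \left(6 \left(3 + \left(\left(-3 - 2 \cdot 5\right) - 2\right) \left(-2\right)\right)\right)^{3} = \left(6 \left(3 + \left(\left(-3 - 10\right) - 2\right) \left(-2\right)\right)\right)^{3} = \left(6 \left(3 + \left(-13 - 2\right) \left(-2\right)\right)\right)^{3} = \left(6 \left(3 - -30\right)\right)^{3} = \left(6 \left(3 + 30\right)\right)^{3} = \left(6 \cdot 33\right)^{3} = 198^{3} = 7762392$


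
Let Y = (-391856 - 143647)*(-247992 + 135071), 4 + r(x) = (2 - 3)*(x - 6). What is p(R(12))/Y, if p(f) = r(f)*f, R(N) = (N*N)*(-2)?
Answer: -27840/20156511421 ≈ -1.3812e-6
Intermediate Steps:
R(N) = -2*N² (R(N) = N²*(-2) = -2*N²)
r(x) = 2 - x (r(x) = -4 + (2 - 3)*(x - 6) = -4 - (-6 + x) = -4 + (6 - x) = 2 - x)
p(f) = f*(2 - f) (p(f) = (2 - f)*f = f*(2 - f))
Y = 60469534263 (Y = -535503*(-112921) = 60469534263)
p(R(12))/Y = ((-2*12²)*(2 - (-2)*12²))/60469534263 = ((-2*144)*(2 - (-2)*144))*(1/60469534263) = -288*(2 - 1*(-288))*(1/60469534263) = -288*(2 + 288)*(1/60469534263) = -288*290*(1/60469534263) = -83520*1/60469534263 = -27840/20156511421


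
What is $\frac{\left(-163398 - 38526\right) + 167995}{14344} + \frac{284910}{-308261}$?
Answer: $- \frac{14545736509}{4421695784} \approx -3.2896$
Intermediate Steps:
$\frac{\left(-163398 - 38526\right) + 167995}{14344} + \frac{284910}{-308261} = \left(-201924 + 167995\right) \frac{1}{14344} + 284910 \left(- \frac{1}{308261}\right) = \left(-33929\right) \frac{1}{14344} - \frac{284910}{308261} = - \frac{33929}{14344} - \frac{284910}{308261} = - \frac{14545736509}{4421695784}$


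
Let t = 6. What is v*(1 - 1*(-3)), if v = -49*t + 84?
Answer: -840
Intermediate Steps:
v = -210 (v = -49*6 + 84 = -294 + 84 = -210)
v*(1 - 1*(-3)) = -210*(1 - 1*(-3)) = -210*(1 + 3) = -210*4 = -840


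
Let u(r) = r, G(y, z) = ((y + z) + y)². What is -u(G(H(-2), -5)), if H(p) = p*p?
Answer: -9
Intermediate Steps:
H(p) = p²
G(y, z) = (z + 2*y)²
-u(G(H(-2), -5)) = -(-5 + 2*(-2)²)² = -(-5 + 2*4)² = -(-5 + 8)² = -1*3² = -1*9 = -9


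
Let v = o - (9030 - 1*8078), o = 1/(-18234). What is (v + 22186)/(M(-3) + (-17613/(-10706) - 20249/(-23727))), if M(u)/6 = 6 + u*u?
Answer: 3278404800240427/14281235318595 ≈ 229.56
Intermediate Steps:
M(u) = 36 + 6*u² (M(u) = 6*(6 + u*u) = 6*(6 + u²) = 36 + 6*u²)
o = -1/18234 ≈ -5.4843e-5
v = -17358769/18234 (v = -1/18234 - (9030 - 1*8078) = -1/18234 - (9030 - 8078) = -1/18234 - 1*952 = -1/18234 - 952 = -17358769/18234 ≈ -952.00)
(v + 22186)/(M(-3) + (-17613/(-10706) - 20249/(-23727))) = (-17358769/18234 + 22186)/((36 + 6*(-3)²) + (-17613/(-10706) - 20249/(-23727))) = 387180755/(18234*((36 + 6*9) + (-17613*(-1/10706) - 20249*(-1/23727)))) = 387180755/(18234*((36 + 54) + (17613/10706 + 20249/23727))) = 387180755/(18234*(90 + 634689445/254021262)) = 387180755/(18234*(23496603025/254021262)) = (387180755/18234)*(254021262/23496603025) = 3278404800240427/14281235318595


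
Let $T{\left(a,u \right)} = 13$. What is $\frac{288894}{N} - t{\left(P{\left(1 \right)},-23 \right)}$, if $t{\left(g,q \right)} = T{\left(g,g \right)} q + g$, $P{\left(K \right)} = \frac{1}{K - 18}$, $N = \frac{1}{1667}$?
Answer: $\frac{8186972150}{17} \approx 4.8159 \cdot 10^{8}$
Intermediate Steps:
$N = \frac{1}{1667} \approx 0.00059988$
$P{\left(K \right)} = \frac{1}{-18 + K}$
$t{\left(g,q \right)} = g + 13 q$ ($t{\left(g,q \right)} = 13 q + g = g + 13 q$)
$\frac{288894}{N} - t{\left(P{\left(1 \right)},-23 \right)} = 288894 \frac{1}{\frac{1}{1667}} - \left(\frac{1}{-18 + 1} + 13 \left(-23\right)\right) = 288894 \cdot 1667 - \left(\frac{1}{-17} - 299\right) = 481586298 - \left(- \frac{1}{17} - 299\right) = 481586298 - - \frac{5084}{17} = 481586298 + \frac{5084}{17} = \frac{8186972150}{17}$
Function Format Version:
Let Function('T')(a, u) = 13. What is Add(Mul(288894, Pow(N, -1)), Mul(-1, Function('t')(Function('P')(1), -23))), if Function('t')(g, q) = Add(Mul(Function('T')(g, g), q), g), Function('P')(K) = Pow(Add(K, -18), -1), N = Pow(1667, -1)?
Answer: Rational(8186972150, 17) ≈ 4.8159e+8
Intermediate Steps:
N = Rational(1, 1667) ≈ 0.00059988
Function('P')(K) = Pow(Add(-18, K), -1)
Function('t')(g, q) = Add(g, Mul(13, q)) (Function('t')(g, q) = Add(Mul(13, q), g) = Add(g, Mul(13, q)))
Add(Mul(288894, Pow(N, -1)), Mul(-1, Function('t')(Function('P')(1), -23))) = Add(Mul(288894, Pow(Rational(1, 1667), -1)), Mul(-1, Add(Pow(Add(-18, 1), -1), Mul(13, -23)))) = Add(Mul(288894, 1667), Mul(-1, Add(Pow(-17, -1), -299))) = Add(481586298, Mul(-1, Add(Rational(-1, 17), -299))) = Add(481586298, Mul(-1, Rational(-5084, 17))) = Add(481586298, Rational(5084, 17)) = Rational(8186972150, 17)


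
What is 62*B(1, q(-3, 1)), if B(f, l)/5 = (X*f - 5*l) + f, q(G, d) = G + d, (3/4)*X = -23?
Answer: -18290/3 ≈ -6096.7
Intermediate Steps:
X = -92/3 (X = (4/3)*(-23) = -92/3 ≈ -30.667)
B(f, l) = -25*l - 445*f/3 (B(f, l) = 5*((-92*f/3 - 5*l) + f) = 5*((-5*l - 92*f/3) + f) = 5*(-5*l - 89*f/3) = -25*l - 445*f/3)
62*B(1, q(-3, 1)) = 62*(-25*(-3 + 1) - 445/3*1) = 62*(-25*(-2) - 445/3) = 62*(50 - 445/3) = 62*(-295/3) = -18290/3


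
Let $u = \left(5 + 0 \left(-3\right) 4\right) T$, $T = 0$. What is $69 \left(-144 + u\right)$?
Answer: $-9936$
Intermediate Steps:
$u = 0$ ($u = \left(5 + 0 \left(-3\right) 4\right) 0 = \left(5 + 0 \cdot 4\right) 0 = \left(5 + 0\right) 0 = 5 \cdot 0 = 0$)
$69 \left(-144 + u\right) = 69 \left(-144 + 0\right) = 69 \left(-144\right) = -9936$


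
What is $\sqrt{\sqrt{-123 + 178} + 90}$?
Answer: $\sqrt{90 + \sqrt{55}} \approx 9.87$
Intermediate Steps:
$\sqrt{\sqrt{-123 + 178} + 90} = \sqrt{\sqrt{55} + 90} = \sqrt{90 + \sqrt{55}}$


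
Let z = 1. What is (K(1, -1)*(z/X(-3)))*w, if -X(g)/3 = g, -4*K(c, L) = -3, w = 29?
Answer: 29/12 ≈ 2.4167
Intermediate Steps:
K(c, L) = 3/4 (K(c, L) = -1/4*(-3) = 3/4)
X(g) = -3*g
(K(1, -1)*(z/X(-3)))*w = (3*(1/(-3*(-3)))/4)*29 = (3*(1/9)/4)*29 = (3*(1*(1/9))/4)*29 = ((3/4)*(1/9))*29 = (1/12)*29 = 29/12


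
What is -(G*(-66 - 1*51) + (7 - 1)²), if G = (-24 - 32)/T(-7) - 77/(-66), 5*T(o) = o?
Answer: 9561/2 ≈ 4780.5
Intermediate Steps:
T(o) = o/5
G = 247/6 (G = (-24 - 32)/(((⅕)*(-7))) - 77/(-66) = -56/(-7/5) - 77*(-1/66) = -56*(-5/7) + 7/6 = 40 + 7/6 = 247/6 ≈ 41.167)
-(G*(-66 - 1*51) + (7 - 1)²) = -(247*(-66 - 1*51)/6 + (7 - 1)²) = -(247*(-66 - 51)/6 + 6²) = -((247/6)*(-117) + 36) = -(-9633/2 + 36) = -1*(-9561/2) = 9561/2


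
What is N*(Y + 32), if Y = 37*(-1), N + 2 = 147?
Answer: -725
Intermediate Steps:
N = 145 (N = -2 + 147 = 145)
Y = -37
N*(Y + 32) = 145*(-37 + 32) = 145*(-5) = -725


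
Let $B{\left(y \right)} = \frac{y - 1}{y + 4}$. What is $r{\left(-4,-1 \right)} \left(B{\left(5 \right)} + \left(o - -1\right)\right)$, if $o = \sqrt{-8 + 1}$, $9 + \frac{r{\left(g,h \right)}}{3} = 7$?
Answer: $- \frac{26}{3} - 6 i \sqrt{7} \approx -8.6667 - 15.875 i$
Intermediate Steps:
$r{\left(g,h \right)} = -6$ ($r{\left(g,h \right)} = -27 + 3 \cdot 7 = -27 + 21 = -6$)
$B{\left(y \right)} = \frac{-1 + y}{4 + y}$
$o = i \sqrt{7}$ ($o = \sqrt{-7} = i \sqrt{7} \approx 2.6458 i$)
$r{\left(-4,-1 \right)} \left(B{\left(5 \right)} + \left(o - -1\right)\right) = - 6 \left(\frac{-1 + 5}{4 + 5} + \left(i \sqrt{7} - -1\right)\right) = - 6 \left(\frac{1}{9} \cdot 4 + \left(i \sqrt{7} + 1\right)\right) = - 6 \left(\frac{1}{9} \cdot 4 + \left(1 + i \sqrt{7}\right)\right) = - 6 \left(\frac{4}{9} + \left(1 + i \sqrt{7}\right)\right) = - 6 \left(\frac{13}{9} + i \sqrt{7}\right) = - \frac{26}{3} - 6 i \sqrt{7}$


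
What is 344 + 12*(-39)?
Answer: -124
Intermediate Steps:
344 + 12*(-39) = 344 - 468 = -124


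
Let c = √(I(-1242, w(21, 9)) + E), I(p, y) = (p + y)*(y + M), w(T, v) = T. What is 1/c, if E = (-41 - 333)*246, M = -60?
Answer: -I*√44385/44385 ≈ -0.0047466*I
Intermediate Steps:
I(p, y) = (-60 + y)*(p + y) (I(p, y) = (p + y)*(y - 60) = (p + y)*(-60 + y) = (-60 + y)*(p + y))
E = -92004 (E = -374*246 = -92004)
c = I*√44385 (c = √((21² - 60*(-1242) - 60*21 - 1242*21) - 92004) = √((441 + 74520 - 1260 - 26082) - 92004) = √(47619 - 92004) = √(-44385) = I*√44385 ≈ 210.68*I)
1/c = 1/(I*√44385) = -I*√44385/44385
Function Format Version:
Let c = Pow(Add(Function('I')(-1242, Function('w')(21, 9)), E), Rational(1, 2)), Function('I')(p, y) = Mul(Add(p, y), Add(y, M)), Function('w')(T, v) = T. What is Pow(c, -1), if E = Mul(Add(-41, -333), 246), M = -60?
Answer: Mul(Rational(-1, 44385), I, Pow(44385, Rational(1, 2))) ≈ Mul(-0.0047466, I)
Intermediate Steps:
Function('I')(p, y) = Mul(Add(-60, y), Add(p, y)) (Function('I')(p, y) = Mul(Add(p, y), Add(y, -60)) = Mul(Add(p, y), Add(-60, y)) = Mul(Add(-60, y), Add(p, y)))
E = -92004 (E = Mul(-374, 246) = -92004)
c = Mul(I, Pow(44385, Rational(1, 2))) (c = Pow(Add(Add(Pow(21, 2), Mul(-60, -1242), Mul(-60, 21), Mul(-1242, 21)), -92004), Rational(1, 2)) = Pow(Add(Add(441, 74520, -1260, -26082), -92004), Rational(1, 2)) = Pow(Add(47619, -92004), Rational(1, 2)) = Pow(-44385, Rational(1, 2)) = Mul(I, Pow(44385, Rational(1, 2))) ≈ Mul(210.68, I))
Pow(c, -1) = Pow(Mul(I, Pow(44385, Rational(1, 2))), -1) = Mul(Rational(-1, 44385), I, Pow(44385, Rational(1, 2)))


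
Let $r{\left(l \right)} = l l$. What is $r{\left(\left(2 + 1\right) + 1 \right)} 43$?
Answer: $688$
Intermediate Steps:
$r{\left(l \right)} = l^{2}$
$r{\left(\left(2 + 1\right) + 1 \right)} 43 = \left(\left(2 + 1\right) + 1\right)^{2} \cdot 43 = \left(3 + 1\right)^{2} \cdot 43 = 4^{2} \cdot 43 = 16 \cdot 43 = 688$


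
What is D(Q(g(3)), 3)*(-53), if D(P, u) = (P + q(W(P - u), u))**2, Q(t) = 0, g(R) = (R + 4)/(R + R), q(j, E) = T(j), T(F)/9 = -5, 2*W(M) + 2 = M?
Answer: -107325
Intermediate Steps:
W(M) = -1 + M/2
T(F) = -45 (T(F) = 9*(-5) = -45)
q(j, E) = -45
g(R) = (4 + R)/(2*R) (g(R) = (4 + R)/((2*R)) = (4 + R)*(1/(2*R)) = (4 + R)/(2*R))
D(P, u) = (-45 + P)**2 (D(P, u) = (P - 45)**2 = (-45 + P)**2)
D(Q(g(3)), 3)*(-53) = (-45 + 0)**2*(-53) = (-45)**2*(-53) = 2025*(-53) = -107325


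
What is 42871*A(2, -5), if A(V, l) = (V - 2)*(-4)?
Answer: 0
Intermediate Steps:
A(V, l) = 8 - 4*V (A(V, l) = (-2 + V)*(-4) = 8 - 4*V)
42871*A(2, -5) = 42871*(8 - 4*2) = 42871*(8 - 8) = 42871*0 = 0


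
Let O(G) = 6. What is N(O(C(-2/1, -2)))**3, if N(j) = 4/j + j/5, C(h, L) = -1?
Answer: 21952/3375 ≈ 6.5043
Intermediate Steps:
N(j) = 4/j + j/5 (N(j) = 4/j + j*(1/5) = 4/j + j/5)
N(O(C(-2/1, -2)))**3 = (4/6 + (1/5)*6)**3 = (4*(1/6) + 6/5)**3 = (2/3 + 6/5)**3 = (28/15)**3 = 21952/3375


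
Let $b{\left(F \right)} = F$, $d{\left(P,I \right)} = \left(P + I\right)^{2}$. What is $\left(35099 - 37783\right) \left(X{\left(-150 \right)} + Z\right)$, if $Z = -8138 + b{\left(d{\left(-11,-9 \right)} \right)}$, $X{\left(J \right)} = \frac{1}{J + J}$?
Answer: $\frac{1557660071}{75} \approx 2.0769 \cdot 10^{7}$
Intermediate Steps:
$d{\left(P,I \right)} = \left(I + P\right)^{2}$
$X{\left(J \right)} = \frac{1}{2 J}$
$Z = -7738$ ($Z = -8138 + \left(-9 - 11\right)^{2} = -8138 + \left(-20\right)^{2} = -8138 + 400 = -7738$)
$\left(35099 - 37783\right) \left(X{\left(-150 \right)} + Z\right) = \left(35099 - 37783\right) \left(\frac{1}{2 \left(-150\right)} - 7738\right) = - 2684 \left(\frac{1}{2} \left(- \frac{1}{150}\right) - 7738\right) = - 2684 \left(- \frac{1}{300} - 7738\right) = \left(-2684\right) \left(- \frac{2321401}{300}\right) = \frac{1557660071}{75}$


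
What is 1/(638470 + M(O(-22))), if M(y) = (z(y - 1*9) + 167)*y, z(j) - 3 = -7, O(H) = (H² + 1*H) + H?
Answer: 1/710190 ≈ 1.4081e-6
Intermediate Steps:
O(H) = H² + 2*H (O(H) = (H² + H) + H = (H + H²) + H = H² + 2*H)
z(j) = -4 (z(j) = 3 - 7 = -4)
M(y) = 163*y (M(y) = (-4 + 167)*y = 163*y)
1/(638470 + M(O(-22))) = 1/(638470 + 163*(-22*(2 - 22))) = 1/(638470 + 163*(-22*(-20))) = 1/(638470 + 163*440) = 1/(638470 + 71720) = 1/710190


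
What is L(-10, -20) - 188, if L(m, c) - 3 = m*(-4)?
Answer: -145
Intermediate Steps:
L(m, c) = 3 - 4*m (L(m, c) = 3 + m*(-4) = 3 - 4*m)
L(-10, -20) - 188 = (3 - 4*(-10)) - 188 = (3 + 40) - 188 = 43 - 188 = -145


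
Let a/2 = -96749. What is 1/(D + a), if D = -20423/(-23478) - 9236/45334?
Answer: -40936602/7921123344047 ≈ -5.1680e-6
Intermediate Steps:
a = -193498 (a = 2*(-96749) = -193498)
D = 27269749/40936602 (D = -20423*(-1/23478) - 9236*1/45334 = 1571/1806 - 4618/22667 = 27269749/40936602 ≈ 0.66615)
1/(D + a) = 1/(27269749/40936602 - 193498) = 1/(-7921123344047/40936602) = -40936602/7921123344047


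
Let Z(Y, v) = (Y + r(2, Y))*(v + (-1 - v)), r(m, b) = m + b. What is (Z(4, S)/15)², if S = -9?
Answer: 4/9 ≈ 0.44444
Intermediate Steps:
r(m, b) = b + m
Z(Y, v) = -2 - 2*Y (Z(Y, v) = (Y + (Y + 2))*(v + (-1 - v)) = (Y + (2 + Y))*(-1) = (2 + 2*Y)*(-1) = -2 - 2*Y)
(Z(4, S)/15)² = ((-2 - 2*4)/15)² = ((-2 - 8)*(1/15))² = (-10*1/15)² = (-⅔)² = 4/9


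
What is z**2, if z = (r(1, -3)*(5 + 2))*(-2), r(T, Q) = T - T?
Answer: 0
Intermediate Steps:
r(T, Q) = 0
z = 0 (z = (0*(5 + 2))*(-2) = (0*7)*(-2) = 0*(-2) = 0)
z**2 = 0**2 = 0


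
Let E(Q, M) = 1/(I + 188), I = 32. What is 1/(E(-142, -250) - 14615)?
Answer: -220/3215299 ≈ -6.8423e-5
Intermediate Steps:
E(Q, M) = 1/220 (E(Q, M) = 1/(32 + 188) = 1/220)
1/(E(-142, -250) - 14615) = 1/(1/220 - 14615) = 1/(-3215299/220) = -220/3215299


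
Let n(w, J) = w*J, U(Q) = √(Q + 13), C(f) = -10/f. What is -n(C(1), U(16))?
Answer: 10*√29 ≈ 53.852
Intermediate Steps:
U(Q) = √(13 + Q)
n(w, J) = J*w
-n(C(1), U(16)) = -√(13 + 16)*(-10/1) = -√29*(-10*1) = -√29*(-10) = -(-10)*√29 = 10*√29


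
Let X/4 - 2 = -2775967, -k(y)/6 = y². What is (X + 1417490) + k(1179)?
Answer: -18026616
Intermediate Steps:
k(y) = -6*y²
X = -11103860 (X = 8 + 4*(-2775967) = 8 - 11103868 = -11103860)
(X + 1417490) + k(1179) = (-11103860 + 1417490) - 6*1179² = -9686370 - 6*1390041 = -9686370 - 8340246 = -18026616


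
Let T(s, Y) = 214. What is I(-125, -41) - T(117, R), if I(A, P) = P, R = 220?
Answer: -255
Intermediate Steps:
I(-125, -41) - T(117, R) = -41 - 1*214 = -41 - 214 = -255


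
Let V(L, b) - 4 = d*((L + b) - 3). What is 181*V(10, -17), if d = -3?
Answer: 6154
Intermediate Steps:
V(L, b) = 13 - 3*L - 3*b (V(L, b) = 4 - 3*((L + b) - 3) = 4 - 3*(-3 + L + b) = 4 + (9 - 3*L - 3*b) = 13 - 3*L - 3*b)
181*V(10, -17) = 181*(13 - 3*10 - 3*(-17)) = 181*(13 - 30 + 51) = 181*34 = 6154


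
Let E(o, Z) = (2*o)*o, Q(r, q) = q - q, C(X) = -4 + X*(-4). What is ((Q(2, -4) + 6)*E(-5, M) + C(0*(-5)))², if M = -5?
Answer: 87616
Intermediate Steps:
C(X) = -4 - 4*X
Q(r, q) = 0
E(o, Z) = 2*o²
((Q(2, -4) + 6)*E(-5, M) + C(0*(-5)))² = ((0 + 6)*(2*(-5)²) + (-4 - 0*(-5)))² = (6*(2*25) + (-4 - 4*0))² = (6*50 + (-4 + 0))² = (300 - 4)² = 296² = 87616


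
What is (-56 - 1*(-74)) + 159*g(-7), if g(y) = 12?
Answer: 1926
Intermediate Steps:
(-56 - 1*(-74)) + 159*g(-7) = (-56 - 1*(-74)) + 159*12 = (-56 + 74) + 1908 = 18 + 1908 = 1926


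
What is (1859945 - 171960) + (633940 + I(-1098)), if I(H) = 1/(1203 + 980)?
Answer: 5068762276/2183 ≈ 2.3219e+6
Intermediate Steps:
I(H) = 1/2183
(1859945 - 171960) + (633940 + I(-1098)) = (1859945 - 171960) + (633940 + 1/2183) = 1687985 + 1383891021/2183 = 5068762276/2183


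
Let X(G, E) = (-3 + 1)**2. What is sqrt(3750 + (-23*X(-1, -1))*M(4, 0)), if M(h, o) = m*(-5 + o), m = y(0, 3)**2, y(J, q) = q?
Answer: sqrt(7890) ≈ 88.826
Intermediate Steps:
m = 9 (m = 3**2 = 9)
X(G, E) = 4 (X(G, E) = (-2)**2 = 4)
M(h, o) = -45 + 9*o (M(h, o) = 9*(-5 + o) = -45 + 9*o)
sqrt(3750 + (-23*X(-1, -1))*M(4, 0)) = sqrt(3750 + (-23*4)*(-45 + 9*0)) = sqrt(3750 - 92*(-45 + 0)) = sqrt(3750 - 92*(-45)) = sqrt(3750 + 4140) = sqrt(7890)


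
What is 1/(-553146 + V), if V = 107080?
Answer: -1/446066 ≈ -2.2418e-6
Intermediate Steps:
1/(-553146 + V) = 1/(-553146 + 107080) = 1/(-446066) = -1/446066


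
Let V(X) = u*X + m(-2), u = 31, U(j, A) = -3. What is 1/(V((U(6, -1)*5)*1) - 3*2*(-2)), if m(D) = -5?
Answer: -1/458 ≈ -0.0021834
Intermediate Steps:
V(X) = -5 + 31*X (V(X) = 31*X - 5 = -5 + 31*X)
1/(V((U(6, -1)*5)*1) - 3*2*(-2)) = 1/((-5 + 31*(-3*5*1)) - 3*2*(-2)) = 1/((-5 + 31*(-15*1)) - 6*(-2)) = 1/((-5 + 31*(-15)) + 12) = 1/((-5 - 465) + 12) = 1/(-470 + 12) = 1/(-458) = -1/458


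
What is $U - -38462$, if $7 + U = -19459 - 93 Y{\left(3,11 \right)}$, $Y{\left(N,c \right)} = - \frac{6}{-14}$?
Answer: $\frac{132693}{7} \approx 18956.0$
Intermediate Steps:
$Y{\left(N,c \right)} = \frac{3}{7}$ ($Y{\left(N,c \right)} = \left(-6\right) \left(- \frac{1}{14}\right) = \frac{3}{7}$)
$U = - \frac{136541}{7}$ ($U = -7 - \left(19459 + 93 \cdot \frac{3}{7}\right) = -7 - \frac{136492}{7} = - \frac{136541}{7} \approx -19506.0$)
$U - -38462 = - \frac{136541}{7} - -38462 = - \frac{136541}{7} + 38462 = \frac{132693}{7}$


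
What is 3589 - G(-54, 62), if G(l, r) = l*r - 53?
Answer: 6990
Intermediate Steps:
G(l, r) = -53 + l*r
3589 - G(-54, 62) = 3589 - (-53 - 54*62) = 3589 - (-53 - 3348) = 3589 - 1*(-3401) = 3589 + 3401 = 6990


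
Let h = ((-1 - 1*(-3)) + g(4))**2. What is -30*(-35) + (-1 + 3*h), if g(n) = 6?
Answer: 1241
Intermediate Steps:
h = 64 (h = ((-1 - 1*(-3)) + 6)**2 = ((-1 + 3) + 6)**2 = (2 + 6)**2 = 8**2 = 64)
-30*(-35) + (-1 + 3*h) = -30*(-35) + (-1 + 3*64) = 1050 + (-1 + 192) = 1050 + 191 = 1241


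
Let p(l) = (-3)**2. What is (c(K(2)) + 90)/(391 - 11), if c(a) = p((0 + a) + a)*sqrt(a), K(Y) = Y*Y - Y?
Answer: 9/38 + 9*sqrt(2)/380 ≈ 0.27034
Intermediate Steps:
p(l) = 9
K(Y) = Y**2 - Y
c(a) = 9*sqrt(a)
(c(K(2)) + 90)/(391 - 11) = (9*sqrt(2*(-1 + 2)) + 90)/(391 - 11) = (9*sqrt(2*1) + 90)/380 = (9*sqrt(2) + 90)*(1/380) = (90 + 9*sqrt(2))*(1/380) = 9/38 + 9*sqrt(2)/380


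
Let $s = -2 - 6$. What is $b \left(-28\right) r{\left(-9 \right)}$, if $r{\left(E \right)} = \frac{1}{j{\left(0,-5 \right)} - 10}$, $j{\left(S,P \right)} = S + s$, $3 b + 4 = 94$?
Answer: $\frac{140}{3} \approx 46.667$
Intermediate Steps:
$b = 30$ ($b = - \frac{4}{3} + \frac{1}{3} \cdot 94 = - \frac{4}{3} + \frac{94}{3} = 30$)
$s = -8$ ($s = -2 - 6 = -8$)
$j{\left(S,P \right)} = -8 + S$ ($j{\left(S,P \right)} = S - 8 = -8 + S$)
$r{\left(E \right)} = - \frac{1}{18}$ ($r{\left(E \right)} = \frac{1}{\left(-8 + 0\right) - 10} = \frac{1}{-8 - 10} = \frac{1}{-18} = - \frac{1}{18}$)
$b \left(-28\right) r{\left(-9 \right)} = 30 \left(-28\right) \left(- \frac{1}{18}\right) = \left(-840\right) \left(- \frac{1}{18}\right) = \frac{140}{3}$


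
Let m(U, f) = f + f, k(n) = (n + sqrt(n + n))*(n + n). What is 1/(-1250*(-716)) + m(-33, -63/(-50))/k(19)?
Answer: 1128023/289085000 - 63*sqrt(38)/306850 ≈ 0.0026364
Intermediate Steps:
k(n) = 2*n*(n + sqrt(2)*sqrt(n)) (k(n) = (n + sqrt(2*n))*(2*n) = (n + sqrt(2)*sqrt(n))*(2*n) = 2*n*(n + sqrt(2)*sqrt(n)))
m(U, f) = 2*f
1/(-1250*(-716)) + m(-33, -63/(-50))/k(19) = 1/(-1250*(-716)) + (2*(-63/(-50)))/(2*19**2 + 2*sqrt(2)*19**(3/2)) = -1/1250*(-1/716) + (2*(-63*(-1/50)))/(2*361 + 2*sqrt(2)*(19*sqrt(19))) = 1/895000 + (2*(63/50))/(722 + 38*sqrt(38)) = 1/895000 + 63/(25*(722 + 38*sqrt(38)))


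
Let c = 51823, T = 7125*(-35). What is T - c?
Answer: -301198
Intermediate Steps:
T = -249375
T - c = -249375 - 1*51823 = -249375 - 51823 = -301198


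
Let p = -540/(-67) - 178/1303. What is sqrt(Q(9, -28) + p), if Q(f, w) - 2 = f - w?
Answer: sqrt(357622697333)/87301 ≈ 6.8500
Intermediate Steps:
Q(f, w) = 2 + f - w (Q(f, w) = 2 + (f - w) = 2 + f - w)
p = 691694/87301 (p = -540*(-1/67) - 178*1/1303 = 540/67 - 178/1303 = 691694/87301 ≈ 7.9231)
sqrt(Q(9, -28) + p) = sqrt((2 + 9 - 1*(-28)) + 691694/87301) = sqrt((2 + 9 + 28) + 691694/87301) = sqrt(39 + 691694/87301) = sqrt(4096433/87301) = sqrt(357622697333)/87301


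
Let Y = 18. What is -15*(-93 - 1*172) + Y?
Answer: 3993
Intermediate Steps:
-15*(-93 - 1*172) + Y = -15*(-93 - 1*172) + 18 = -15*(-93 - 172) + 18 = -15*(-265) + 18 = 3975 + 18 = 3993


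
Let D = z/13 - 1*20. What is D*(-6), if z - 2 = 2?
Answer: 1536/13 ≈ 118.15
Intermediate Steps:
z = 4 (z = 2 + 2 = 4)
D = -256/13 (D = 4/13 - 1*20 = 4*(1/13) - 20 = 4/13 - 20 = -256/13 ≈ -19.692)
D*(-6) = -256/13*(-6) = 1536/13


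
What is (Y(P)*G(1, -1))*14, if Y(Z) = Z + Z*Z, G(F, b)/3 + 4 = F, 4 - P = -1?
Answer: -3780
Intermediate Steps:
P = 5 (P = 4 - 1*(-1) = 4 + 1 = 5)
G(F, b) = -12 + 3*F
Y(Z) = Z + Z²
(Y(P)*G(1, -1))*14 = ((5*(1 + 5))*(-12 + 3*1))*14 = ((5*6)*(-12 + 3))*14 = (30*(-9))*14 = -270*14 = -3780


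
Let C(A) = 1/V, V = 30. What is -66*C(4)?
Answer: -11/5 ≈ -2.2000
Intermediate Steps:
C(A) = 1/30
-66*C(4) = -66*1/30 = -11/5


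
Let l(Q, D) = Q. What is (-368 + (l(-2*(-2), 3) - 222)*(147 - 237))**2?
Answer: 370639504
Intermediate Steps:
(-368 + (l(-2*(-2), 3) - 222)*(147 - 237))**2 = (-368 + (-2*(-2) - 222)*(147 - 237))**2 = (-368 + (4 - 222)*(-90))**2 = (-368 - 218*(-90))**2 = (-368 + 19620)**2 = 19252**2 = 370639504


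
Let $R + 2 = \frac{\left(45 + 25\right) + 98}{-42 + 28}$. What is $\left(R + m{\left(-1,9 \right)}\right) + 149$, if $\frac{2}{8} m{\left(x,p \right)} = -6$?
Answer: $111$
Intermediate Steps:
$m{\left(x,p \right)} = -24$ ($m{\left(x,p \right)} = 4 \left(-6\right) = -24$)
$R = -14$ ($R = -2 + \frac{\left(45 + 25\right) + 98}{-42 + 28} = -2 + \frac{70 + 98}{-14} = -2 + 168 \left(- \frac{1}{14}\right) = -2 - 12 = -14$)
$\left(R + m{\left(-1,9 \right)}\right) + 149 = \left(-14 - 24\right) + 149 = -38 + 149 = 111$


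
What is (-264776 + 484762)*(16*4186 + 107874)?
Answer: 38464552100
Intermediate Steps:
(-264776 + 484762)*(16*4186 + 107874) = 219986*(66976 + 107874) = 219986*174850 = 38464552100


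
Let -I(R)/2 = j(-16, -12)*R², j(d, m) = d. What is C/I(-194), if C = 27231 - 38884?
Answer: -11653/1204352 ≈ -0.0096757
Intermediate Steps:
C = -11653
I(R) = 32*R² (I(R) = -(-32)*R² = 32*R²)
C/I(-194) = -11653/(32*(-194)²) = -11653/(32*37636) = -11653/1204352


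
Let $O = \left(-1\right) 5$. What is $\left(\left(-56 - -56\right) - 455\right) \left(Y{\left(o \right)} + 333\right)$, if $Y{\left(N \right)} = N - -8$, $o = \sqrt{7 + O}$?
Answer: $-155155 - 455 \sqrt{2} \approx -1.558 \cdot 10^{5}$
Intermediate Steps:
$O = -5$
$o = \sqrt{2}$ ($o = \sqrt{7 - 5} = \sqrt{2} \approx 1.4142$)
$Y{\left(N \right)} = 8 + N$ ($Y{\left(N \right)} = N + 8 = 8 + N$)
$\left(\left(-56 - -56\right) - 455\right) \left(Y{\left(o \right)} + 333\right) = \left(\left(-56 - -56\right) - 455\right) \left(\left(8 + \sqrt{2}\right) + 333\right) = \left(\left(-56 + 56\right) - 455\right) \left(341 + \sqrt{2}\right) = \left(0 - 455\right) \left(341 + \sqrt{2}\right) = - 455 \left(341 + \sqrt{2}\right) = -155155 - 455 \sqrt{2}$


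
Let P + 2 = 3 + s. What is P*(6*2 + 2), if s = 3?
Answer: 56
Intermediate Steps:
P = 4 (P = -2 + (3 + 3) = -2 + 6 = 4)
P*(6*2 + 2) = 4*(6*2 + 2) = 4*(12 + 2) = 4*14 = 56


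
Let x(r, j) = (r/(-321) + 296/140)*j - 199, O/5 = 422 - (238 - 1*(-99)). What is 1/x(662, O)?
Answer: -2247/397513 ≈ -0.0056526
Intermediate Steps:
O = 425 (O = 5*(422 - (238 - 1*(-99))) = 5*(422 - (238 + 99)) = 5*(422 - 1*337) = 5*(422 - 337) = 5*85 = 425)
x(r, j) = -199 + j*(74/35 - r/321) (x(r, j) = (r*(-1/321) + 296*(1/140))*j - 199 = (-r/321 + 74/35)*j - 199 = (74/35 - r/321)*j - 199 = j*(74/35 - r/321) - 199 = -199 + j*(74/35 - r/321))
1/x(662, O) = 1/(-199 + (74/35)*425 - 1/321*425*662) = 1/(-199 + 6290/7 - 281350/321) = 1/(-397513/2247) = -2247/397513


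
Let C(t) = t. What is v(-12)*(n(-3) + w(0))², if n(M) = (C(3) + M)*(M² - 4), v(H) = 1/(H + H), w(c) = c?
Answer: 0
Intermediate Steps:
v(H) = 1/(2*H)
n(M) = (-4 + M²)*(3 + M) (n(M) = (3 + M)*(M² - 4) = (3 + M)*(-4 + M²) = (-4 + M²)*(3 + M))
v(-12)*(n(-3) + w(0))² = ((½)/(-12))*((-12 + (-3)³ - 4*(-3) + 3*(-3)²) + 0)² = ((½)*(-1/12))*((-12 - 27 + 12 + 3*9) + 0)² = -((-12 - 27 + 12 + 27) + 0)²/24 = -(0 + 0)²/24 = -1/24*0² = -1/24*0 = 0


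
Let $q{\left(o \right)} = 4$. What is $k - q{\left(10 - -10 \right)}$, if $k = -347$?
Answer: $-351$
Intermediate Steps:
$k - q{\left(10 - -10 \right)} = -347 - 4 = -351$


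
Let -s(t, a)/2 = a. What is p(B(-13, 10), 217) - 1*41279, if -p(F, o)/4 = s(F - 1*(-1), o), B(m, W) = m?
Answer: -39543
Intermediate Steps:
s(t, a) = -2*a
p(F, o) = 8*o (p(F, o) = -(-8)*o = 8*o)
p(B(-13, 10), 217) - 1*41279 = 8*217 - 1*41279 = 1736 - 41279 = -39543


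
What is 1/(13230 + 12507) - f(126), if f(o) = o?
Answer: -3242861/25737 ≈ -126.00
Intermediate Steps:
1/(13230 + 12507) - f(126) = 1/(13230 + 12507) - 1*126 = 1/25737 - 126 = -3242861/25737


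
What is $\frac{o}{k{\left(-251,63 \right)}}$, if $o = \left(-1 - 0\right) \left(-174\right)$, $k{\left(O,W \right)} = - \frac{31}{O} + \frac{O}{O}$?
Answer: $\frac{7279}{47} \approx 154.87$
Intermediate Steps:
$k{\left(O,W \right)} = 1 - \frac{31}{O}$ ($k{\left(O,W \right)} = - \frac{31}{O} + 1 = 1 - \frac{31}{O}$)
$o = 174$ ($o = \left(-1 + 0\right) \left(-174\right) = \left(-1\right) \left(-174\right) = 174$)
$\frac{o}{k{\left(-251,63 \right)}} = \frac{174}{\frac{1}{-251} \left(-31 - 251\right)} = \frac{174}{\left(- \frac{1}{251}\right) \left(-282\right)} = \frac{174}{\frac{282}{251}} = 174 \cdot \frac{251}{282} = \frac{7279}{47}$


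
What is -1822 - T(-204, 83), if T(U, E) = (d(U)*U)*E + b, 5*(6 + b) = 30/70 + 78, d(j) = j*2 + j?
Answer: -362747549/35 ≈ -1.0364e+7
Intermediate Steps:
d(j) = 3*j (d(j) = 2*j + j = 3*j)
b = 339/35 (b = -6 + (30/70 + 78)/5 = -6 + (30*(1/70) + 78)/5 = -6 + (3/7 + 78)/5 = -6 + (⅕)*(549/7) = -6 + 549/35 = 339/35 ≈ 9.6857)
T(U, E) = 339/35 + 3*E*U² (T(U, E) = ((3*U)*U)*E + 339/35 = (3*U²)*E + 339/35 = 3*E*U² + 339/35 = 339/35 + 3*E*U²)
-1822 - T(-204, 83) = -1822 - (339/35 + 3*83*(-204)²) = -1822 - (339/35 + 3*83*41616) = -1822 - (339/35 + 10362384) = -1822 - 1*362683779/35 = -1822 - 362683779/35 = -362747549/35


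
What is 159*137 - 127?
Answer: 21656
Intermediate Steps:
159*137 - 127 = 21783 - 127 = 21656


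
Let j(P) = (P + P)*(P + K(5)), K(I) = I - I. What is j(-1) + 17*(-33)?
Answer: -559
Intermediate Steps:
K(I) = 0
j(P) = 2*P² (j(P) = (P + P)*(P + 0) = (2*P)*P = 2*P²)
j(-1) + 17*(-33) = 2*(-1)² + 17*(-33) = 2*1 - 561 = 2 - 561 = -559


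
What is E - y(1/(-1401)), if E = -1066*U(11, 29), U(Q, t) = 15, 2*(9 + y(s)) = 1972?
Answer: -16967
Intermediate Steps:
y(s) = 977 (y(s) = -9 + (1/2)*1972 = -9 + 986 = 977)
E = -15990 (E = -1066*15 = -15990)
E - y(1/(-1401)) = -15990 - 1*977 = -15990 - 977 = -16967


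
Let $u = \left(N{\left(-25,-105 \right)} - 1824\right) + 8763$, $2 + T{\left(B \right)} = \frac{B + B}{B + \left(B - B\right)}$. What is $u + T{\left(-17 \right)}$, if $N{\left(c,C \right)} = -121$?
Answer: $6818$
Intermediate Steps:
$T{\left(B \right)} = 0$ ($T{\left(B \right)} = -2 + \frac{B + B}{B + \left(B - B\right)} = -2 + \frac{2 B}{B + 0} = -2 + \frac{2 B}{B} = -2 + 2 = 0$)
$u = 6818$ ($u = \left(-121 - 1824\right) + 8763 = -1945 + 8763 = 6818$)
$u + T{\left(-17 \right)} = 6818 + 0 = 6818$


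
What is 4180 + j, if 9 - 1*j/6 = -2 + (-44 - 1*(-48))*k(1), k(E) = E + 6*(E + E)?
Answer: 3934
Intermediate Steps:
k(E) = 13*E (k(E) = E + 6*(2*E) = E + 12*E = 13*E)
j = -246 (j = 54 - 6*(-2 + (-44 - 1*(-48))*(13*1)) = 54 - 6*(-2 + (-44 + 48)*13) = 54 - 6*(-2 + 4*13) = 54 - 6*(-2 + 52) = 54 - 6*50 = 54 - 300 = -246)
4180 + j = 4180 - 246 = 3934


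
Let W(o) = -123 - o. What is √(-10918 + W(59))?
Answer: 10*I*√111 ≈ 105.36*I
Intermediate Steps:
√(-10918 + W(59)) = √(-10918 + (-123 - 1*59)) = √(-10918 + (-123 - 59)) = √(-10918 - 182) = √(-11100) = 10*I*√111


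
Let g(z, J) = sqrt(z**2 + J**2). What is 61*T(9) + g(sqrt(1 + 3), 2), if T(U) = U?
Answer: 549 + 2*sqrt(2) ≈ 551.83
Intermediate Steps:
g(z, J) = sqrt(J**2 + z**2)
61*T(9) + g(sqrt(1 + 3), 2) = 61*9 + sqrt(2**2 + (sqrt(1 + 3))**2) = 549 + sqrt(4 + (sqrt(4))**2) = 549 + sqrt(4 + 2**2) = 549 + sqrt(4 + 4) = 549 + sqrt(8) = 549 + 2*sqrt(2)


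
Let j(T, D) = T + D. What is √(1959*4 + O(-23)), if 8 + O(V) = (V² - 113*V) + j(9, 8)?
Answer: √10973 ≈ 104.75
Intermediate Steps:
j(T, D) = D + T
O(V) = 9 + V² - 113*V (O(V) = -8 + ((V² - 113*V) + (8 + 9)) = -8 + ((V² - 113*V) + 17) = -8 + (17 + V² - 113*V) = 9 + V² - 113*V)
√(1959*4 + O(-23)) = √(1959*4 + (9 + (-23)² - 113*(-23))) = √(7836 + (9 + 529 + 2599)) = √(7836 + 3137) = √10973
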